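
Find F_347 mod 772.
37

Matrix identity: Q^n = [[F_(n+1), F_n], [F_n, F_(n-1)]] with Q = [[1,1],[1,0]].
n = 347 = 101011011₂. Square-and-multiply, entries mod 772:
Q^1 = [[1,1],[1,0]]
Q^2 = (Q^1)² = [[2,1],[1,1]]
Q^5 = (Q^2)²·Q = [[8,5],[5,3]]
Q^10 = (Q^5)² = [[89,55],[55,34]]
Q^21 = (Q^10)²·Q = [[727,138],[138,589]]
Q^43 = (Q^21)²·Q = [[413,225],[225,188]]
Q^86 = (Q^43)² = [[402,125],[125,277]]
Q^173 = (Q^86)²·Q = [[396,441],[441,727]]
Q^347 = (Q^173)²·Q = [[428,37],[37,391]]
F_347 mod 772 = Q^347[0][1] = 37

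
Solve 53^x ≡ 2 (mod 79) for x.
74

Baby-step giant-step with step n = ⌈√79⌉ = 9.
Baby steps 53^j mod 79 (j:value) for j=0..8: 0:1, 1:53, 2:44, 3:41, 4:40, 5:66, 6:22, 7:60, 8:20.
Giant-step multiplier: 53^(-9) ≡ 53^(78-9) = 53^69 ≡ 12 (mod 79).
Giant steps γ_i = 2·12^i mod 79: γ_0=2, γ_1=24, γ_2=51, γ_3=59, γ_4=76, γ_5=43, γ_6=42, γ_7=30, γ_8=44 (in table at j=2).
x = i·n + j = 8·9 + 2 = 74.
Check: 53^74 ≡ 2 (mod 79).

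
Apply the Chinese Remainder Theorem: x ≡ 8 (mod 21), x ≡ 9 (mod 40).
449

Using Chinese Remainder Theorem:
M = 21 × 40 = 840
M1 = 40, M2 = 21
y1 = 40^(-1) mod 21 = 10
y2 = 21^(-1) mod 40 = 21
x = (8×40×10 + 9×21×21) mod 840 = 449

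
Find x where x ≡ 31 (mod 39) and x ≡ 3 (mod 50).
1903

Using Chinese Remainder Theorem:
M = 39 × 50 = 1950
M1 = 50, M2 = 39
y1 = 50^(-1) mod 39 = 32
y2 = 39^(-1) mod 50 = 9
x = (31×50×32 + 3×39×9) mod 1950 = 1903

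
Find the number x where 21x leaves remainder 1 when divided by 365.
226

gcd(21, 365) = 1, so the inverse exists.
Extended Euclidean algorithm on (365, 21):
365 = 17 × 21 + 8  ⟹  8 = (1)·365 + (-17)·21
21 = 2 × 8 + 5  ⟹  5 = (-2)·365 + (35)·21
8 = 1 × 5 + 3  ⟹  3 = (3)·365 + (-52)·21
5 = 1 × 3 + 2  ⟹  2 = (-5)·365 + (87)·21
3 = 1 × 2 + 1  ⟹  1 = (8)·365 + (-139)·21
So (-139)·21 ≡ 1 (mod 365), i.e. 21^(-1) ≡ -139 ≡ 226 (mod 365).
Check: 21 × 226 = 4746 ≡ 1 (mod 365)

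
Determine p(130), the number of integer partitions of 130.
5371315400

p(n) counts ways to write n as a sum of positive integers (order ignored).
Euler's pentagonal recurrence: p(k) = p(k-1) + p(k-2) - p(k-5) - p(k-7) + p(k-12) + p(k-15) - ... (offsets j(3j∓1)/2, signs ++--, p(0)=1, p(<0)=0).
DP table for k = 0..129: p(0)=1, p(1)=1, p(2)=2, p(3)=3, p(4)=5, p(5)=7, p(6)=11, p(7)=15, p(8)=22, p(9)=30, p(10)=42, p(11)=56, p(12)=77, p(13)=101, p(14)=135, p(15)=176, p(16)=231, p(17)=297, p(18)=385, p(19)=490, p(20)=627, p(21)=792, p(22)=1002, p(23)=1255, p(24)=1575, p(25)=1958, p(26)=2436, p(27)=3010, p(28)=3718, p(29)=4565, p(30)=5604, p(31)=6842, p(32)=8349, p(33)=10143, p(34)=12310, p(35)=14883, p(36)=17977, p(37)=21637, p(38)=26015, p(39)=31185, p(40)=37338, p(41)=44583, p(42)=53174, p(43)=63261, p(44)=75175, p(45)=89134, p(46)=105558, p(47)=124754, p(48)=147273, p(49)=173525, p(50)=204226, p(51)=239943, p(52)=281589, p(53)=329931, p(54)=386155, p(55)=451276, p(56)=526823, p(57)=614154, p(58)=715220, p(59)=831820, p(60)=966467, p(61)=1121505, p(62)=1300156, p(63)=1505499, p(64)=1741630, p(65)=2012558, p(66)=2323520, p(67)=2679689, p(68)=3087735, p(69)=3554345, p(70)=4087968, p(71)=4697205, p(72)=5392783, p(73)=6185689, p(74)=7089500, p(75)=8118264, p(76)=9289091, p(77)=10619863, p(78)=12132164, p(79)=13848650, p(80)=15796476, p(81)=18004327, p(82)=20506255, p(83)=23338469, p(84)=26543660, p(85)=30167357, p(86)=34262962, p(87)=38887673, p(88)=44108109, p(89)=49995925, p(90)=56634173, p(91)=64112359, p(92)=72533807, p(93)=82010177, p(94)=92669720, p(95)=104651419, p(96)=118114304, p(97)=133230930, p(98)=150198136, p(99)=169229875, p(100)=190569292, p(101)=214481126, p(102)=241265379, p(103)=271248950, p(104)=304801365, p(105)=342325709, p(106)=384276336, p(107)=431149389, p(108)=483502844, p(109)=541946240, p(110)=607163746, p(111)=679903203, p(112)=761002156, p(113)=851376628, p(114)=952050665, p(115)=1064144451, p(116)=1188908248, p(117)=1327710076, p(118)=1482074143, p(119)=1653668665, p(120)=1844349560, p(121)=2056148051, p(122)=2291320912, p(123)=2552338241, p(124)=2841940500, p(125)=3163127352, p(126)=3519222692, p(127)=3913864295, p(128)=4351078600, p(129)=4835271870.
Final step: p(130) = p(129) + p(128) - p(125) - p(123) + p(118) + p(115) - p(108) - p(104) + p(95) + p(90) - p(79) - p(73) + p(60) + p(53) - p(38) - p(30) + p(13) + p(4)
= 4835271870 + 4351078600 - 3163127352 - 2552338241 + 1482074143 + 1064144451 - 483502844 - 304801365 + 104651419 + 56634173 - 13848650 - 6185689 + 966467 + 329931 - 26015 - 5604 + 101 + 5
= 5371315400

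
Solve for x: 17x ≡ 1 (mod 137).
129

gcd(17, 137) = 1, so the inverse exists.
Extended Euclidean algorithm on (137, 17):
137 = 8 × 17 + 1  ⟹  1 = (1)·137 + (-8)·17
So (-8)·17 ≡ 1 (mod 137), i.e. 17^(-1) ≡ -8 ≡ 129 (mod 137).
Check: 17 × 129 = 2193 ≡ 1 (mod 137)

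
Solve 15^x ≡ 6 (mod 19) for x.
16

Baby-step giant-step with step n = ⌈√19⌉ = 5.
Baby steps 15^j mod 19 (j:value) for j=0..4: 0:1, 1:15, 2:16, 3:12, 4:9.
Giant-step multiplier: 15^(-5) ≡ 15^(18-5) = 15^13 ≡ 10 (mod 19).
Giant steps γ_i = 6·10^i mod 19: γ_0=6, γ_1=3, γ_2=11, γ_3=15 (in table at j=1).
x = i·n + j = 3·5 + 1 = 16.
Check: 15^16 ≡ 6 (mod 19).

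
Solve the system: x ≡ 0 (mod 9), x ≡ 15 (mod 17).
117

Using Chinese Remainder Theorem:
M = 9 × 17 = 153
M1 = 17, M2 = 9
y1 = 17^(-1) mod 9 = 8
y2 = 9^(-1) mod 17 = 2
x = (0×17×8 + 15×9×2) mod 153 = 117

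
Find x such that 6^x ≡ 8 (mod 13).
3

Baby-step giant-step with step n = ⌈√13⌉ = 4.
Baby steps 6^j mod 13 (j:value) for j=0..3: 0:1, 1:6, 2:10, 3:8.
h = 8 is already in the table at j=3, so x = 3.
Check: 6^3 ≡ 8 (mod 13).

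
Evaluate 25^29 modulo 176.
169

Repeated squaring. Binary of 29 = 11101.
25^1 ≡ 25 (mod 176); 25^2 ≡ 97 (mod 176); 25^4 ≡ 81 (mod 176); 25^8 ≡ 49 (mod 176); 25^16 ≡ 113 (mod 176)
25^29 = 25^1 × 25^4 × 25^8 × 25^16 ≡ 169 (mod 176)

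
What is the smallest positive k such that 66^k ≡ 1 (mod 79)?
78

79 is prime, so ord(66) divides φ(79) = 78.
Divisors of 78: 1, 2, 3, 6, 13, 26, 39, 78.
Repeated squaring: 66^1 ≡ 66, 66^2 ≡ 11, 66^4 ≡ 42, 66^8 ≡ 26, 66^16 ≡ 44, 66^32 ≡ 40, 66^64 ≡ 20 (mod 79).
Test 66^d mod 79 for each divisor d in increasing order:
66^1 ≡ 66
66^2 ≡ 11
66^3 = 66^2·66^1 ≡ 15
66^6 = 66^4·66^2 ≡ 67
66^13 = 66^8·66^4·66^1 ≡ 24
66^26 = 66^16·66^8·66^2 ≡ 23
66^39 = 66^32·66^4·66^2·66^1 ≡ 78
66^78 = 66^64·66^8·66^4·66^2 ≡ 1  ← first divisor giving 1
The order is 78.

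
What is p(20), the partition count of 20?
627

p(n) counts ways to write n as a sum of positive integers (order ignored).
Euler's pentagonal recurrence: p(k) = p(k-1) + p(k-2) - p(k-5) - p(k-7) + p(k-12) + p(k-15) - ... (offsets j(3j∓1)/2, signs ++--, p(0)=1, p(<0)=0).
DP table for k = 0..19: p(0)=1, p(1)=1, p(2)=2, p(3)=3, p(4)=5, p(5)=7, p(6)=11, p(7)=15, p(8)=22, p(9)=30, p(10)=42, p(11)=56, p(12)=77, p(13)=101, p(14)=135, p(15)=176, p(16)=231, p(17)=297, p(18)=385, p(19)=490.
Final step: p(20) = p(19) + p(18) - p(15) - p(13) + p(8) + p(5)
= 490 + 385 - 176 - 101 + 22 + 7
= 627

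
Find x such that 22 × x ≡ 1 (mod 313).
185

gcd(22, 313) = 1, so the inverse exists.
Extended Euclidean algorithm on (313, 22):
313 = 14 × 22 + 5  ⟹  5 = (1)·313 + (-14)·22
22 = 4 × 5 + 2  ⟹  2 = (-4)·313 + (57)·22
5 = 2 × 2 + 1  ⟹  1 = (9)·313 + (-128)·22
So (-128)·22 ≡ 1 (mod 313), i.e. 22^(-1) ≡ -128 ≡ 185 (mod 313).
Check: 22 × 185 = 4070 ≡ 1 (mod 313)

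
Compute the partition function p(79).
13848650

p(n) counts ways to write n as a sum of positive integers (order ignored).
Euler's pentagonal recurrence: p(k) = p(k-1) + p(k-2) - p(k-5) - p(k-7) + p(k-12) + p(k-15) - ... (offsets j(3j∓1)/2, signs ++--, p(0)=1, p(<0)=0).
DP table for k = 0..78: p(0)=1, p(1)=1, p(2)=2, p(3)=3, p(4)=5, p(5)=7, p(6)=11, p(7)=15, p(8)=22, p(9)=30, p(10)=42, p(11)=56, p(12)=77, p(13)=101, p(14)=135, p(15)=176, p(16)=231, p(17)=297, p(18)=385, p(19)=490, p(20)=627, p(21)=792, p(22)=1002, p(23)=1255, p(24)=1575, p(25)=1958, p(26)=2436, p(27)=3010, p(28)=3718, p(29)=4565, p(30)=5604, p(31)=6842, p(32)=8349, p(33)=10143, p(34)=12310, p(35)=14883, p(36)=17977, p(37)=21637, p(38)=26015, p(39)=31185, p(40)=37338, p(41)=44583, p(42)=53174, p(43)=63261, p(44)=75175, p(45)=89134, p(46)=105558, p(47)=124754, p(48)=147273, p(49)=173525, p(50)=204226, p(51)=239943, p(52)=281589, p(53)=329931, p(54)=386155, p(55)=451276, p(56)=526823, p(57)=614154, p(58)=715220, p(59)=831820, p(60)=966467, p(61)=1121505, p(62)=1300156, p(63)=1505499, p(64)=1741630, p(65)=2012558, p(66)=2323520, p(67)=2679689, p(68)=3087735, p(69)=3554345, p(70)=4087968, p(71)=4697205, p(72)=5392783, p(73)=6185689, p(74)=7089500, p(75)=8118264, p(76)=9289091, p(77)=10619863, p(78)=12132164.
Final step: p(79) = p(78) + p(77) - p(74) - p(72) + p(67) + p(64) - p(57) - p(53) + p(44) + p(39) - p(28) - p(22) + p(9) + p(2)
= 12132164 + 10619863 - 7089500 - 5392783 + 2679689 + 1741630 - 614154 - 329931 + 75175 + 31185 - 3718 - 1002 + 30 + 2
= 13848650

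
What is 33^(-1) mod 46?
7

gcd(33, 46) = 1, so the inverse exists.
Extended Euclidean algorithm on (46, 33):
46 = 1 × 33 + 13  ⟹  13 = (1)·46 + (-1)·33
33 = 2 × 13 + 7  ⟹  7 = (-2)·46 + (3)·33
13 = 1 × 7 + 6  ⟹  6 = (3)·46 + (-4)·33
7 = 1 × 6 + 1  ⟹  1 = (-5)·46 + (7)·33
So (7)·33 ≡ 1 (mod 46), i.e. 33^(-1) ≡ 7 (mod 46).
Check: 33 × 7 = 231 ≡ 1 (mod 46)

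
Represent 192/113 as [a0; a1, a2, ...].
[1; 1, 2, 3, 11]

Euclidean algorithm steps:
192 = 1 × 113 + 79
113 = 1 × 79 + 34
79 = 2 × 34 + 11
34 = 3 × 11 + 1
11 = 11 × 1 + 0
Continued fraction: [1; 1, 2, 3, 11]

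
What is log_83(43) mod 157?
127

Baby-step giant-step with step n = ⌈√157⌉ = 13.
Baby steps 83^j mod 157 (j:value) for j=0..12: 0:1, 1:83, 2:138, 3:150, 4:47, 5:133, 6:49, 7:142, 8:11, 9:128, 10:105, 11:80, 12:46.
Giant-step multiplier: 83^(-13) ≡ 83^(156-13) = 83^143 ≡ 22 (mod 157).
Giant steps γ_i = 43·22^i mod 157: γ_0=43, γ_1=4, γ_2=88, γ_3=52, γ_4=45, γ_5=48, γ_6=114, γ_7=153, γ_8=69, γ_9=105 (in table at j=10).
x = i·n + j = 9·13 + 10 = 127.
Check: 83^127 ≡ 43 (mod 157).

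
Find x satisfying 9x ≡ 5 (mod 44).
x ≡ 25 (mod 44)

gcd(9, 44) = 1, which divides 5, so solutions exist.
Find 9^(-1) mod 44 by the extended Euclidean algorithm:
44 = 4 × 9 + 8  ⟹  8 = (1)·44 + (-4)·9
9 = 1 × 8 + 1  ⟹  1 = (-1)·44 + (5)·9
So (5)·9 ≡ 1 (mod 44), i.e. 9^(-1) ≡ 5 (mod 44).
x ≡ 5 × 5 = 25 ≡ 25 (mod 44).
Check: 9 × 25 = 225 ≡ 5 (mod 44).
Unique solution: x ≡ 25 (mod 44)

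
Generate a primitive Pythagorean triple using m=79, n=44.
(4305, 6952, 8177)

Euclid's formula: a = m² - n², b = 2mn, c = m² + n²
m = 79, n = 44
a = 79² - 44² = 6241 - 1936 = 4305
b = 2 × 79 × 44 = 6952
c = 79² + 44² = 6241 + 1936 = 8177
Verification: 4305² + 6952² = 18533025 + 48330304 = 66863329 = 8177² ✓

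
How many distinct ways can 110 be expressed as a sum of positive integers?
607163746

p(n) counts ways to write n as a sum of positive integers (order ignored).
Euler's pentagonal recurrence: p(k) = p(k-1) + p(k-2) - p(k-5) - p(k-7) + p(k-12) + p(k-15) - ... (offsets j(3j∓1)/2, signs ++--, p(0)=1, p(<0)=0).
DP table for k = 0..109: p(0)=1, p(1)=1, p(2)=2, p(3)=3, p(4)=5, p(5)=7, p(6)=11, p(7)=15, p(8)=22, p(9)=30, p(10)=42, p(11)=56, p(12)=77, p(13)=101, p(14)=135, p(15)=176, p(16)=231, p(17)=297, p(18)=385, p(19)=490, p(20)=627, p(21)=792, p(22)=1002, p(23)=1255, p(24)=1575, p(25)=1958, p(26)=2436, p(27)=3010, p(28)=3718, p(29)=4565, p(30)=5604, p(31)=6842, p(32)=8349, p(33)=10143, p(34)=12310, p(35)=14883, p(36)=17977, p(37)=21637, p(38)=26015, p(39)=31185, p(40)=37338, p(41)=44583, p(42)=53174, p(43)=63261, p(44)=75175, p(45)=89134, p(46)=105558, p(47)=124754, p(48)=147273, p(49)=173525, p(50)=204226, p(51)=239943, p(52)=281589, p(53)=329931, p(54)=386155, p(55)=451276, p(56)=526823, p(57)=614154, p(58)=715220, p(59)=831820, p(60)=966467, p(61)=1121505, p(62)=1300156, p(63)=1505499, p(64)=1741630, p(65)=2012558, p(66)=2323520, p(67)=2679689, p(68)=3087735, p(69)=3554345, p(70)=4087968, p(71)=4697205, p(72)=5392783, p(73)=6185689, p(74)=7089500, p(75)=8118264, p(76)=9289091, p(77)=10619863, p(78)=12132164, p(79)=13848650, p(80)=15796476, p(81)=18004327, p(82)=20506255, p(83)=23338469, p(84)=26543660, p(85)=30167357, p(86)=34262962, p(87)=38887673, p(88)=44108109, p(89)=49995925, p(90)=56634173, p(91)=64112359, p(92)=72533807, p(93)=82010177, p(94)=92669720, p(95)=104651419, p(96)=118114304, p(97)=133230930, p(98)=150198136, p(99)=169229875, p(100)=190569292, p(101)=214481126, p(102)=241265379, p(103)=271248950, p(104)=304801365, p(105)=342325709, p(106)=384276336, p(107)=431149389, p(108)=483502844, p(109)=541946240.
Final step: p(110) = p(109) + p(108) - p(105) - p(103) + p(98) + p(95) - p(88) - p(84) + p(75) + p(70) - p(59) - p(53) + p(40) + p(33) - p(18) - p(10)
= 541946240 + 483502844 - 342325709 - 271248950 + 150198136 + 104651419 - 44108109 - 26543660 + 8118264 + 4087968 - 831820 - 329931 + 37338 + 10143 - 385 - 42
= 607163746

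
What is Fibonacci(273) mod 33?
13

Matrix identity: Q^n = [[F_(n+1), F_n], [F_n, F_(n-1)]] with Q = [[1,1],[1,0]].
n = 273 = 100010001₂. Square-and-multiply, entries mod 33:
Q^1 = [[1,1],[1,0]]
Q^2 = (Q^1)² = [[2,1],[1,1]]
Q^4 = (Q^2)² = [[5,3],[3,2]]
Q^8 = (Q^4)² = [[1,21],[21,13]]
Q^17 = (Q^8)²·Q = [[10,13],[13,30]]
Q^34 = (Q^17)² = [[5,25],[25,13]]
Q^68 = (Q^34)² = [[23,21],[21,2]]
Q^136 = (Q^68)² = [[13,30],[30,16]]
Q^273 = (Q^136)²·Q = [[25,13],[13,12]]
F_273 mod 33 = Q^273[0][1] = 13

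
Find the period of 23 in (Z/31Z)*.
10

31 is prime, so ord(23) divides φ(31) = 30.
Divisors of 30: 1, 2, 3, 5, 6, 10, 15, 30.
Repeated squaring: 23^1 ≡ 23, 23^2 ≡ 2, 23^4 ≡ 4, 23^8 ≡ 16, 23^16 ≡ 8 (mod 31).
Test 23^d mod 31 for each divisor d in increasing order:
23^1 ≡ 23
23^2 ≡ 2
23^3 = 23^2·23^1 ≡ 15
23^5 = 23^4·23^1 ≡ 30
23^6 = 23^4·23^2 ≡ 8
23^10 = 23^8·23^2 ≡ 1  ← first divisor giving 1
The order is 10.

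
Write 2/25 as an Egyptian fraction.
1/13 + 1/325

Greedy algorithm:
2/25: ceiling(25/2) = 13, use 1/13
1/325: ceiling(325/1) = 325, use 1/325
Result: 2/25 = 1/13 + 1/325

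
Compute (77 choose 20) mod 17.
13

Using Lucas' theorem:
Write n=77 and k=20 in base 17:
n in base 17: [4, 9]
k in base 17: [1, 3]
C(77,20) mod 17 = ∏ C(n_i, k_i) mod 17
Digit binomials (mod 17): C(4,1) = 4; C(9,3) = 84 ≡ 16
Product: 4 × 16 = 64 ≡ 13 (mod 17)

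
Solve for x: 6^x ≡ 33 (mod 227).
16

Baby-step giant-step with step n = ⌈√227⌉ = 16.
Baby steps 6^j mod 227 (j:value) for j=0..15: 0:1, 1:6, 2:36, 3:216, 4:161, 5:58, 6:121, 7:45, 8:43, 9:31, 10:186, 11:208, 12:113, 13:224, 14:209, 15:119.
Giant-step multiplier: 6^(-16) ≡ 6^(226-16) = 6^210 ≡ 172 (mod 227).
Giant steps γ_i = 33·172^i mod 227: γ_0=33, γ_1=1 (in table at j=0).
x = i·n + j = 1·16 + 0 = 16.
Check: 6^16 ≡ 33 (mod 227).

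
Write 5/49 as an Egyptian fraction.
1/10 + 1/490

Greedy algorithm:
5/49: ceiling(49/5) = 10, use 1/10
1/490: ceiling(490/1) = 490, use 1/490
Result: 5/49 = 1/10 + 1/490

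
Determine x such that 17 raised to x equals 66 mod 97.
14

Baby-step giant-step with step n = ⌈√97⌉ = 10.
Baby steps 17^j mod 97 (j:value) for j=0..9: 0:1, 1:17, 2:95, 3:63, 4:4, 5:68, 6:89, 7:58, 8:16, 9:78.
Giant-step multiplier: 17^(-10) ≡ 17^(96-10) = 17^86 ≡ 3 (mod 97).
Giant steps γ_i = 66·3^i mod 97: γ_0=66, γ_1=4 (in table at j=4).
x = i·n + j = 1·10 + 4 = 14.
Check: 17^14 ≡ 66 (mod 97).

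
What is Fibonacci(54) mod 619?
559

Matrix identity: Q^n = [[F_(n+1), F_n], [F_n, F_(n-1)]] with Q = [[1,1],[1,0]].
n = 54 = 110110₂. Square-and-multiply, entries mod 619:
Q^1 = [[1,1],[1,0]]
Q^3 = (Q^1)²·Q = [[3,2],[2,1]]
Q^6 = (Q^3)² = [[13,8],[8,5]]
Q^13 = (Q^6)²·Q = [[377,233],[233,144]]
Q^27 = (Q^13)²·Q = [[264,195],[195,69]]
Q^54 = (Q^27)² = [[15,559],[559,75]]
F_54 mod 619 = Q^54[0][1] = 559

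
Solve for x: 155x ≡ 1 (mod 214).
29

gcd(155, 214) = 1, so the inverse exists.
Extended Euclidean algorithm on (214, 155):
214 = 1 × 155 + 59  ⟹  59 = (1)·214 + (-1)·155
155 = 2 × 59 + 37  ⟹  37 = (-2)·214 + (3)·155
59 = 1 × 37 + 22  ⟹  22 = (3)·214 + (-4)·155
37 = 1 × 22 + 15  ⟹  15 = (-5)·214 + (7)·155
22 = 1 × 15 + 7  ⟹  7 = (8)·214 + (-11)·155
15 = 2 × 7 + 1  ⟹  1 = (-21)·214 + (29)·155
So (29)·155 ≡ 1 (mod 214), i.e. 155^(-1) ≡ 29 (mod 214).
Check: 155 × 29 = 4495 ≡ 1 (mod 214)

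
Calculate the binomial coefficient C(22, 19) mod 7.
0

Using Lucas' theorem:
Write n=22 and k=19 in base 7:
n in base 7: [3, 1]
k in base 7: [2, 5]
C(22,19) mod 7 = ∏ C(n_i, k_i) mod 7
Digit binomials (mod 7): C(3,2) = 3; C(1,5) = 0 (k_i > n_i)
Product: 3 × 0 = 0 ≡ 0 (mod 7)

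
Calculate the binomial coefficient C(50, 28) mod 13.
9

Using Lucas' theorem:
Write n=50 and k=28 in base 13:
n in base 13: [3, 11]
k in base 13: [2, 2]
C(50,28) mod 13 = ∏ C(n_i, k_i) mod 13
Digit binomials (mod 13): C(3,2) = 3; C(11,2) = 55 ≡ 3
Product: 3 × 3 = 9 ≡ 9 (mod 13)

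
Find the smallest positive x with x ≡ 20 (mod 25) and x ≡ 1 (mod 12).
145

Using Chinese Remainder Theorem:
M = 25 × 12 = 300
M1 = 12, M2 = 25
y1 = 12^(-1) mod 25 = 23
y2 = 25^(-1) mod 12 = 1
x = (20×12×23 + 1×25×1) mod 300 = 145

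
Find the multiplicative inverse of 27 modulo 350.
13

gcd(27, 350) = 1, so the inverse exists.
Extended Euclidean algorithm on (350, 27):
350 = 12 × 27 + 26  ⟹  26 = (1)·350 + (-12)·27
27 = 1 × 26 + 1  ⟹  1 = (-1)·350 + (13)·27
So (13)·27 ≡ 1 (mod 350), i.e. 27^(-1) ≡ 13 (mod 350).
Check: 27 × 13 = 351 ≡ 1 (mod 350)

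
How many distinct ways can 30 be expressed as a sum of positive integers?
5604

p(n) counts ways to write n as a sum of positive integers (order ignored).
Euler's pentagonal recurrence: p(k) = p(k-1) + p(k-2) - p(k-5) - p(k-7) + p(k-12) + p(k-15) - ... (offsets j(3j∓1)/2, signs ++--, p(0)=1, p(<0)=0).
DP table for k = 0..29: p(0)=1, p(1)=1, p(2)=2, p(3)=3, p(4)=5, p(5)=7, p(6)=11, p(7)=15, p(8)=22, p(9)=30, p(10)=42, p(11)=56, p(12)=77, p(13)=101, p(14)=135, p(15)=176, p(16)=231, p(17)=297, p(18)=385, p(19)=490, p(20)=627, p(21)=792, p(22)=1002, p(23)=1255, p(24)=1575, p(25)=1958, p(26)=2436, p(27)=3010, p(28)=3718, p(29)=4565.
Final step: p(30) = p(29) + p(28) - p(25) - p(23) + p(18) + p(15) - p(8) - p(4)
= 4565 + 3718 - 1958 - 1255 + 385 + 176 - 22 - 5
= 5604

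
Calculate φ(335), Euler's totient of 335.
264

335 = 5 × 67
φ(n) = n × ∏(1 - 1/p) for each prime p dividing n
φ(335) = 335 × (1 - 1/5) × (1 - 1/67) = 264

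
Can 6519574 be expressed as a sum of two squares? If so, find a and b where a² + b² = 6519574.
Not possible

Factorization: 6519574 = 2 × 41 × 43^3
By Fermat: n is sum of two squares iff every prime p ≡ 3 (mod 4) appears to even power.
Prime(s) ≡ 3 (mod 4) with odd exponent: [(43, 3)]
Therefore 6519574 cannot be expressed as a² + b².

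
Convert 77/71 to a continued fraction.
[1; 11, 1, 5]

Euclidean algorithm steps:
77 = 1 × 71 + 6
71 = 11 × 6 + 5
6 = 1 × 5 + 1
5 = 5 × 1 + 0
Continued fraction: [1; 11, 1, 5]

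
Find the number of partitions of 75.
8118264

p(n) counts ways to write n as a sum of positive integers (order ignored).
Euler's pentagonal recurrence: p(k) = p(k-1) + p(k-2) - p(k-5) - p(k-7) + p(k-12) + p(k-15) - ... (offsets j(3j∓1)/2, signs ++--, p(0)=1, p(<0)=0).
DP table for k = 0..74: p(0)=1, p(1)=1, p(2)=2, p(3)=3, p(4)=5, p(5)=7, p(6)=11, p(7)=15, p(8)=22, p(9)=30, p(10)=42, p(11)=56, p(12)=77, p(13)=101, p(14)=135, p(15)=176, p(16)=231, p(17)=297, p(18)=385, p(19)=490, p(20)=627, p(21)=792, p(22)=1002, p(23)=1255, p(24)=1575, p(25)=1958, p(26)=2436, p(27)=3010, p(28)=3718, p(29)=4565, p(30)=5604, p(31)=6842, p(32)=8349, p(33)=10143, p(34)=12310, p(35)=14883, p(36)=17977, p(37)=21637, p(38)=26015, p(39)=31185, p(40)=37338, p(41)=44583, p(42)=53174, p(43)=63261, p(44)=75175, p(45)=89134, p(46)=105558, p(47)=124754, p(48)=147273, p(49)=173525, p(50)=204226, p(51)=239943, p(52)=281589, p(53)=329931, p(54)=386155, p(55)=451276, p(56)=526823, p(57)=614154, p(58)=715220, p(59)=831820, p(60)=966467, p(61)=1121505, p(62)=1300156, p(63)=1505499, p(64)=1741630, p(65)=2012558, p(66)=2323520, p(67)=2679689, p(68)=3087735, p(69)=3554345, p(70)=4087968, p(71)=4697205, p(72)=5392783, p(73)=6185689, p(74)=7089500.
Final step: p(75) = p(74) + p(73) - p(70) - p(68) + p(63) + p(60) - p(53) - p(49) + p(40) + p(35) - p(24) - p(18) + p(5)
= 7089500 + 6185689 - 4087968 - 3087735 + 1505499 + 966467 - 329931 - 173525 + 37338 + 14883 - 1575 - 385 + 7
= 8118264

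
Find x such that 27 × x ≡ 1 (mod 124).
23

gcd(27, 124) = 1, so the inverse exists.
Extended Euclidean algorithm on (124, 27):
124 = 4 × 27 + 16  ⟹  16 = (1)·124 + (-4)·27
27 = 1 × 16 + 11  ⟹  11 = (-1)·124 + (5)·27
16 = 1 × 11 + 5  ⟹  5 = (2)·124 + (-9)·27
11 = 2 × 5 + 1  ⟹  1 = (-5)·124 + (23)·27
So (23)·27 ≡ 1 (mod 124), i.e. 27^(-1) ≡ 23 (mod 124).
Check: 27 × 23 = 621 ≡ 1 (mod 124)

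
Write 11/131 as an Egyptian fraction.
1/12 + 1/1572

Greedy algorithm:
11/131: ceiling(131/11) = 12, use 1/12
1/1572: ceiling(1572/1) = 1572, use 1/1572
Result: 11/131 = 1/12 + 1/1572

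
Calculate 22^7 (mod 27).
13

Repeated squaring. Binary of 7 = 111.
22^1 ≡ 22 (mod 27); 22^2 ≡ 25 (mod 27); 22^4 ≡ 4 (mod 27)
22^7 = 22^1 × 22^2 × 22^4 ≡ 13 (mod 27)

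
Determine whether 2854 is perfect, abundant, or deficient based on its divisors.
deficient

Proper divisors of 2854: sum = 1 + 2 + 1427 = 1430
Since 1430 < 2854, 2854 is deficient.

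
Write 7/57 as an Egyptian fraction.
1/9 + 1/86 + 1/14706

Greedy algorithm:
7/57: ceiling(57/7) = 9, use 1/9
2/171: ceiling(171/2) = 86, use 1/86
1/14706: ceiling(14706/1) = 14706, use 1/14706
Result: 7/57 = 1/9 + 1/86 + 1/14706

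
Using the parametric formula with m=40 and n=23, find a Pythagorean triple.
(1071, 1840, 2129)

Euclid's formula: a = m² - n², b = 2mn, c = m² + n²
m = 40, n = 23
a = 40² - 23² = 1600 - 529 = 1071
b = 2 × 40 × 23 = 1840
c = 40² + 23² = 1600 + 529 = 2129
Verification: 1071² + 1840² = 1147041 + 3385600 = 4532641 = 2129² ✓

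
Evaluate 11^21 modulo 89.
81

Repeated squaring. Binary of 21 = 10101.
11^1 ≡ 11 (mod 89); 11^2 ≡ 32 (mod 89); 11^4 ≡ 45 (mod 89); 11^8 ≡ 67 (mod 89); 11^16 ≡ 39 (mod 89)
11^21 = 11^1 × 11^4 × 11^16 ≡ 81 (mod 89)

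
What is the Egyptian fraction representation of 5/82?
1/17 + 1/465 + 1/648210

Greedy algorithm:
5/82: ceiling(82/5) = 17, use 1/17
3/1394: ceiling(1394/3) = 465, use 1/465
1/648210: ceiling(648210/1) = 648210, use 1/648210
Result: 5/82 = 1/17 + 1/465 + 1/648210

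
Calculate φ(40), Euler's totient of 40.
16

40 = 2^3 × 5
φ(n) = n × ∏(1 - 1/p) for each prime p dividing n
φ(40) = 40 × (1 - 1/2) × (1 - 1/5) = 16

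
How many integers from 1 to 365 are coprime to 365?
288

365 = 5 × 73
φ(n) = n × ∏(1 - 1/p) for each prime p dividing n
φ(365) = 365 × (1 - 1/5) × (1 - 1/73) = 288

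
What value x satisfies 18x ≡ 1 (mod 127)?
120

gcd(18, 127) = 1, so the inverse exists.
Extended Euclidean algorithm on (127, 18):
127 = 7 × 18 + 1  ⟹  1 = (1)·127 + (-7)·18
So (-7)·18 ≡ 1 (mod 127), i.e. 18^(-1) ≡ -7 ≡ 120 (mod 127).
Check: 18 × 120 = 2160 ≡ 1 (mod 127)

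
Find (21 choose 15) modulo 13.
2

Using Lucas' theorem:
Write n=21 and k=15 in base 13:
n in base 13: [1, 8]
k in base 13: [1, 2]
C(21,15) mod 13 = ∏ C(n_i, k_i) mod 13
Digit binomials (mod 13): C(1,1) = 1; C(8,2) = 28 ≡ 2
Product: 1 × 2 = 2 ≡ 2 (mod 13)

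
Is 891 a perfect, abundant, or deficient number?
deficient

Proper divisors of 891: sum = 1 + 3 + 9 + 11 + 27 + 33 + 81 + 99 + 297 = 561
Since 561 < 891, 891 is deficient.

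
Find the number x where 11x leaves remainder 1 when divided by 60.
11

gcd(11, 60) = 1, so the inverse exists.
Extended Euclidean algorithm on (60, 11):
60 = 5 × 11 + 5  ⟹  5 = (1)·60 + (-5)·11
11 = 2 × 5 + 1  ⟹  1 = (-2)·60 + (11)·11
So (11)·11 ≡ 1 (mod 60), i.e. 11^(-1) ≡ 11 (mod 60).
Check: 11 × 11 = 121 ≡ 1 (mod 60)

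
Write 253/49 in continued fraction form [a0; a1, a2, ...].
[5; 6, 8]

Euclidean algorithm steps:
253 = 5 × 49 + 8
49 = 6 × 8 + 1
8 = 8 × 1 + 0
Continued fraction: [5; 6, 8]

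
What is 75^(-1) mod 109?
16

gcd(75, 109) = 1, so the inverse exists.
Extended Euclidean algorithm on (109, 75):
109 = 1 × 75 + 34  ⟹  34 = (1)·109 + (-1)·75
75 = 2 × 34 + 7  ⟹  7 = (-2)·109 + (3)·75
34 = 4 × 7 + 6  ⟹  6 = (9)·109 + (-13)·75
7 = 1 × 6 + 1  ⟹  1 = (-11)·109 + (16)·75
So (16)·75 ≡ 1 (mod 109), i.e. 75^(-1) ≡ 16 (mod 109).
Check: 75 × 16 = 1200 ≡ 1 (mod 109)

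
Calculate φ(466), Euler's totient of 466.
232

466 = 2 × 233
φ(n) = n × ∏(1 - 1/p) for each prime p dividing n
φ(466) = 466 × (1 - 1/2) × (1 - 1/233) = 232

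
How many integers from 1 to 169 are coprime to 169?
156

169 = 13^2
φ(n) = n × ∏(1 - 1/p) for each prime p dividing n
φ(169) = 169 × (1 - 1/13) = 156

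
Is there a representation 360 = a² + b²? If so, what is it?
6² + 18² (a=6, b=18)

Factorization: 360 = 2^3 × 3^2 × 5
By Fermat: n is sum of two squares iff every prime p ≡ 3 (mod 4) appears to even power.
All primes ≡ 3 (mod 4) appear to even power.
Search a = 0, 1, 2, … for 360 - a² a perfect square: first hit at a = 6: 360 - 36 = 324 = 18².
360 = 6² + 18² = 36 + 324 ✓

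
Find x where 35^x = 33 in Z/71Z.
43

Baby-step giant-step with step n = ⌈√71⌉ = 9.
Baby steps 35^j mod 71 (j:value) for j=0..8: 0:1, 1:35, 2:18, 3:62, 4:40, 5:51, 6:10, 7:66, 8:38.
Giant-step multiplier: 35^(-9) ≡ 35^(70-9) = 35^61 ≡ 56 (mod 71).
Giant steps γ_i = 33·56^i mod 71: γ_0=33, γ_1=2, γ_2=41, γ_3=24, γ_4=66 (in table at j=7).
x = i·n + j = 4·9 + 7 = 43.
Check: 35^43 ≡ 33 (mod 71).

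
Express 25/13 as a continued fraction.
[1; 1, 12]

Euclidean algorithm steps:
25 = 1 × 13 + 12
13 = 1 × 12 + 1
12 = 12 × 1 + 0
Continued fraction: [1; 1, 12]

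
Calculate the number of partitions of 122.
2291320912

p(n) counts ways to write n as a sum of positive integers (order ignored).
Euler's pentagonal recurrence: p(k) = p(k-1) + p(k-2) - p(k-5) - p(k-7) + p(k-12) + p(k-15) - ... (offsets j(3j∓1)/2, signs ++--, p(0)=1, p(<0)=0).
DP table for k = 0..121: p(0)=1, p(1)=1, p(2)=2, p(3)=3, p(4)=5, p(5)=7, p(6)=11, p(7)=15, p(8)=22, p(9)=30, p(10)=42, p(11)=56, p(12)=77, p(13)=101, p(14)=135, p(15)=176, p(16)=231, p(17)=297, p(18)=385, p(19)=490, p(20)=627, p(21)=792, p(22)=1002, p(23)=1255, p(24)=1575, p(25)=1958, p(26)=2436, p(27)=3010, p(28)=3718, p(29)=4565, p(30)=5604, p(31)=6842, p(32)=8349, p(33)=10143, p(34)=12310, p(35)=14883, p(36)=17977, p(37)=21637, p(38)=26015, p(39)=31185, p(40)=37338, p(41)=44583, p(42)=53174, p(43)=63261, p(44)=75175, p(45)=89134, p(46)=105558, p(47)=124754, p(48)=147273, p(49)=173525, p(50)=204226, p(51)=239943, p(52)=281589, p(53)=329931, p(54)=386155, p(55)=451276, p(56)=526823, p(57)=614154, p(58)=715220, p(59)=831820, p(60)=966467, p(61)=1121505, p(62)=1300156, p(63)=1505499, p(64)=1741630, p(65)=2012558, p(66)=2323520, p(67)=2679689, p(68)=3087735, p(69)=3554345, p(70)=4087968, p(71)=4697205, p(72)=5392783, p(73)=6185689, p(74)=7089500, p(75)=8118264, p(76)=9289091, p(77)=10619863, p(78)=12132164, p(79)=13848650, p(80)=15796476, p(81)=18004327, p(82)=20506255, p(83)=23338469, p(84)=26543660, p(85)=30167357, p(86)=34262962, p(87)=38887673, p(88)=44108109, p(89)=49995925, p(90)=56634173, p(91)=64112359, p(92)=72533807, p(93)=82010177, p(94)=92669720, p(95)=104651419, p(96)=118114304, p(97)=133230930, p(98)=150198136, p(99)=169229875, p(100)=190569292, p(101)=214481126, p(102)=241265379, p(103)=271248950, p(104)=304801365, p(105)=342325709, p(106)=384276336, p(107)=431149389, p(108)=483502844, p(109)=541946240, p(110)=607163746, p(111)=679903203, p(112)=761002156, p(113)=851376628, p(114)=952050665, p(115)=1064144451, p(116)=1188908248, p(117)=1327710076, p(118)=1482074143, p(119)=1653668665, p(120)=1844349560, p(121)=2056148051.
Final step: p(122) = p(121) + p(120) - p(117) - p(115) + p(110) + p(107) - p(100) - p(96) + p(87) + p(82) - p(71) - p(65) + p(52) + p(45) - p(30) - p(22) + p(5)
= 2056148051 + 1844349560 - 1327710076 - 1064144451 + 607163746 + 431149389 - 190569292 - 118114304 + 38887673 + 20506255 - 4697205 - 2012558 + 281589 + 89134 - 5604 - 1002 + 7
= 2291320912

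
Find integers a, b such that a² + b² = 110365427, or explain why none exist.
Not possible

Factorization: 110365427 = 101 × 103^3
By Fermat: n is sum of two squares iff every prime p ≡ 3 (mod 4) appears to even power.
Prime(s) ≡ 3 (mod 4) with odd exponent: [(103, 3)]
Therefore 110365427 cannot be expressed as a² + b².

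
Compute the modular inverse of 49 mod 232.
161

gcd(49, 232) = 1, so the inverse exists.
Extended Euclidean algorithm on (232, 49):
232 = 4 × 49 + 36  ⟹  36 = (1)·232 + (-4)·49
49 = 1 × 36 + 13  ⟹  13 = (-1)·232 + (5)·49
36 = 2 × 13 + 10  ⟹  10 = (3)·232 + (-14)·49
13 = 1 × 10 + 3  ⟹  3 = (-4)·232 + (19)·49
10 = 3 × 3 + 1  ⟹  1 = (15)·232 + (-71)·49
So (-71)·49 ≡ 1 (mod 232), i.e. 49^(-1) ≡ -71 ≡ 161 (mod 232).
Check: 49 × 161 = 7889 ≡ 1 (mod 232)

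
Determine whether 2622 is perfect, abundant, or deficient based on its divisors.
abundant

Proper divisors of 2622: sum = 1 + 2 + 3 + 6 + 19 + 23 + 38 + 46 + 57 + 69 + 114 + 138 + 437 + 874 + 1311 = 3138
Since 3138 > 2622, 2622 is abundant.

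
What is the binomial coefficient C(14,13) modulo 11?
3

Using Lucas' theorem:
Write n=14 and k=13 in base 11:
n in base 11: [1, 3]
k in base 11: [1, 2]
C(14,13) mod 11 = ∏ C(n_i, k_i) mod 11
Digit binomials (mod 11): C(1,1) = 1; C(3,2) = 3
Product: 1 × 3 = 3 ≡ 3 (mod 11)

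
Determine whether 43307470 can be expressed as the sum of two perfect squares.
Not possible

Factorization: 43307470 = 2 × 5 × 163^3
By Fermat: n is sum of two squares iff every prime p ≡ 3 (mod 4) appears to even power.
Prime(s) ≡ 3 (mod 4) with odd exponent: [(163, 3)]
Therefore 43307470 cannot be expressed as a² + b².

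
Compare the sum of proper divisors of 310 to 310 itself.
deficient

Proper divisors of 310: sum = 1 + 2 + 5 + 10 + 31 + 62 + 155 = 266
Since 266 < 310, 310 is deficient.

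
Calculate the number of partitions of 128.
4351078600

p(n) counts ways to write n as a sum of positive integers (order ignored).
Euler's pentagonal recurrence: p(k) = p(k-1) + p(k-2) - p(k-5) - p(k-7) + p(k-12) + p(k-15) - ... (offsets j(3j∓1)/2, signs ++--, p(0)=1, p(<0)=0).
DP table for k = 0..127: p(0)=1, p(1)=1, p(2)=2, p(3)=3, p(4)=5, p(5)=7, p(6)=11, p(7)=15, p(8)=22, p(9)=30, p(10)=42, p(11)=56, p(12)=77, p(13)=101, p(14)=135, p(15)=176, p(16)=231, p(17)=297, p(18)=385, p(19)=490, p(20)=627, p(21)=792, p(22)=1002, p(23)=1255, p(24)=1575, p(25)=1958, p(26)=2436, p(27)=3010, p(28)=3718, p(29)=4565, p(30)=5604, p(31)=6842, p(32)=8349, p(33)=10143, p(34)=12310, p(35)=14883, p(36)=17977, p(37)=21637, p(38)=26015, p(39)=31185, p(40)=37338, p(41)=44583, p(42)=53174, p(43)=63261, p(44)=75175, p(45)=89134, p(46)=105558, p(47)=124754, p(48)=147273, p(49)=173525, p(50)=204226, p(51)=239943, p(52)=281589, p(53)=329931, p(54)=386155, p(55)=451276, p(56)=526823, p(57)=614154, p(58)=715220, p(59)=831820, p(60)=966467, p(61)=1121505, p(62)=1300156, p(63)=1505499, p(64)=1741630, p(65)=2012558, p(66)=2323520, p(67)=2679689, p(68)=3087735, p(69)=3554345, p(70)=4087968, p(71)=4697205, p(72)=5392783, p(73)=6185689, p(74)=7089500, p(75)=8118264, p(76)=9289091, p(77)=10619863, p(78)=12132164, p(79)=13848650, p(80)=15796476, p(81)=18004327, p(82)=20506255, p(83)=23338469, p(84)=26543660, p(85)=30167357, p(86)=34262962, p(87)=38887673, p(88)=44108109, p(89)=49995925, p(90)=56634173, p(91)=64112359, p(92)=72533807, p(93)=82010177, p(94)=92669720, p(95)=104651419, p(96)=118114304, p(97)=133230930, p(98)=150198136, p(99)=169229875, p(100)=190569292, p(101)=214481126, p(102)=241265379, p(103)=271248950, p(104)=304801365, p(105)=342325709, p(106)=384276336, p(107)=431149389, p(108)=483502844, p(109)=541946240, p(110)=607163746, p(111)=679903203, p(112)=761002156, p(113)=851376628, p(114)=952050665, p(115)=1064144451, p(116)=1188908248, p(117)=1327710076, p(118)=1482074143, p(119)=1653668665, p(120)=1844349560, p(121)=2056148051, p(122)=2291320912, p(123)=2552338241, p(124)=2841940500, p(125)=3163127352, p(126)=3519222692, p(127)=3913864295.
Final step: p(128) = p(127) + p(126) - p(123) - p(121) + p(116) + p(113) - p(106) - p(102) + p(93) + p(88) - p(77) - p(71) + p(58) + p(51) - p(36) - p(28) + p(11) + p(2)
= 3913864295 + 3519222692 - 2552338241 - 2056148051 + 1188908248 + 851376628 - 384276336 - 241265379 + 82010177 + 44108109 - 10619863 - 4697205 + 715220 + 239943 - 17977 - 3718 + 56 + 2
= 4351078600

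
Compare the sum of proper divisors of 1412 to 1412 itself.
deficient

Proper divisors of 1412: sum = 1 + 2 + 4 + 353 + 706 = 1066
Since 1066 < 1412, 1412 is deficient.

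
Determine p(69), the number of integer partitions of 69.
3554345

p(n) counts ways to write n as a sum of positive integers (order ignored).
Euler's pentagonal recurrence: p(k) = p(k-1) + p(k-2) - p(k-5) - p(k-7) + p(k-12) + p(k-15) - ... (offsets j(3j∓1)/2, signs ++--, p(0)=1, p(<0)=0).
DP table for k = 0..68: p(0)=1, p(1)=1, p(2)=2, p(3)=3, p(4)=5, p(5)=7, p(6)=11, p(7)=15, p(8)=22, p(9)=30, p(10)=42, p(11)=56, p(12)=77, p(13)=101, p(14)=135, p(15)=176, p(16)=231, p(17)=297, p(18)=385, p(19)=490, p(20)=627, p(21)=792, p(22)=1002, p(23)=1255, p(24)=1575, p(25)=1958, p(26)=2436, p(27)=3010, p(28)=3718, p(29)=4565, p(30)=5604, p(31)=6842, p(32)=8349, p(33)=10143, p(34)=12310, p(35)=14883, p(36)=17977, p(37)=21637, p(38)=26015, p(39)=31185, p(40)=37338, p(41)=44583, p(42)=53174, p(43)=63261, p(44)=75175, p(45)=89134, p(46)=105558, p(47)=124754, p(48)=147273, p(49)=173525, p(50)=204226, p(51)=239943, p(52)=281589, p(53)=329931, p(54)=386155, p(55)=451276, p(56)=526823, p(57)=614154, p(58)=715220, p(59)=831820, p(60)=966467, p(61)=1121505, p(62)=1300156, p(63)=1505499, p(64)=1741630, p(65)=2012558, p(66)=2323520, p(67)=2679689, p(68)=3087735.
Final step: p(69) = p(68) + p(67) - p(64) - p(62) + p(57) + p(54) - p(47) - p(43) + p(34) + p(29) - p(18) - p(12)
= 3087735 + 2679689 - 1741630 - 1300156 + 614154 + 386155 - 124754 - 63261 + 12310 + 4565 - 385 - 77
= 3554345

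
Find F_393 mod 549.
547

Matrix identity: Q^n = [[F_(n+1), F_n], [F_n, F_(n-1)]] with Q = [[1,1],[1,0]].
n = 393 = 110001001₂. Square-and-multiply, entries mod 549:
Q^1 = [[1,1],[1,0]]
Q^3 = (Q^1)²·Q = [[3,2],[2,1]]
Q^6 = (Q^3)² = [[13,8],[8,5]]
Q^12 = (Q^6)² = [[233,144],[144,89]]
Q^24 = (Q^12)² = [[361,252],[252,109]]
Q^49 = (Q^24)²·Q = [[433,28],[28,405]]
Q^98 = (Q^49)² = [[515,406],[406,109]]
Q^196 = (Q^98)² = [[194,255],[255,488]]
Q^393 = (Q^196)²·Q = [[424,547],[547,426]]
F_393 mod 549 = Q^393[0][1] = 547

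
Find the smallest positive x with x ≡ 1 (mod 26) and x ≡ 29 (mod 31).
339

Using Chinese Remainder Theorem:
M = 26 × 31 = 806
M1 = 31, M2 = 26
y1 = 31^(-1) mod 26 = 21
y2 = 26^(-1) mod 31 = 6
x = (1×31×21 + 29×26×6) mod 806 = 339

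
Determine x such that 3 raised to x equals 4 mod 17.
12

Baby-step giant-step with step n = ⌈√17⌉ = 5.
Baby steps 3^j mod 17 (j:value) for j=0..4: 0:1, 1:3, 2:9, 3:10, 4:13.
Giant-step multiplier: 3^(-5) ≡ 3^(16-5) = 3^11 ≡ 7 (mod 17).
Giant steps γ_i = 4·7^i mod 17: γ_0=4, γ_1=11, γ_2=9 (in table at j=2).
x = i·n + j = 2·5 + 2 = 12.
Check: 3^12 ≡ 4 (mod 17).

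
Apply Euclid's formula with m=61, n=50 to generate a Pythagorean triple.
(1221, 6100, 6221)

Euclid's formula: a = m² - n², b = 2mn, c = m² + n²
m = 61, n = 50
a = 61² - 50² = 3721 - 2500 = 1221
b = 2 × 61 × 50 = 6100
c = 61² + 50² = 3721 + 2500 = 6221
Verification: 1221² + 6100² = 1490841 + 37210000 = 38700841 = 6221² ✓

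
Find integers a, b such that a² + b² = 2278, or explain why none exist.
Not possible

Factorization: 2278 = 2 × 17 × 67
By Fermat: n is sum of two squares iff every prime p ≡ 3 (mod 4) appears to even power.
Prime(s) ≡ 3 (mod 4) with odd exponent: [(67, 1)]
Therefore 2278 cannot be expressed as a² + b².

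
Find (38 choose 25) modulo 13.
2

Using Lucas' theorem:
Write n=38 and k=25 in base 13:
n in base 13: [2, 12]
k in base 13: [1, 12]
C(38,25) mod 13 = ∏ C(n_i, k_i) mod 13
Digit binomials (mod 13): C(2,1) = 2; C(12,12) = 1
Product: 2 × 1 = 2 ≡ 2 (mod 13)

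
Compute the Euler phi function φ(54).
18

54 = 2 × 3^3
φ(n) = n × ∏(1 - 1/p) for each prime p dividing n
φ(54) = 54 × (1 - 1/2) × (1 - 1/3) = 18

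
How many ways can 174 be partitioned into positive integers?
397125074750

p(n) counts ways to write n as a sum of positive integers (order ignored).
Euler's pentagonal recurrence: p(k) = p(k-1) + p(k-2) - p(k-5) - p(k-7) + p(k-12) + p(k-15) - ... (offsets j(3j∓1)/2, signs ++--, p(0)=1, p(<0)=0).
DP table for k = 0..173: p(0)=1, p(1)=1, p(2)=2, p(3)=3, p(4)=5, p(5)=7, p(6)=11, p(7)=15, p(8)=22, p(9)=30, p(10)=42, p(11)=56, p(12)=77, p(13)=101, p(14)=135, p(15)=176, p(16)=231, p(17)=297, p(18)=385, p(19)=490, p(20)=627, p(21)=792, p(22)=1002, p(23)=1255, p(24)=1575, p(25)=1958, p(26)=2436, p(27)=3010, p(28)=3718, p(29)=4565, p(30)=5604, p(31)=6842, p(32)=8349, p(33)=10143, p(34)=12310, p(35)=14883, p(36)=17977, p(37)=21637, p(38)=26015, p(39)=31185, p(40)=37338, p(41)=44583, p(42)=53174, p(43)=63261, p(44)=75175, p(45)=89134, p(46)=105558, p(47)=124754, p(48)=147273, p(49)=173525, p(50)=204226, p(51)=239943, p(52)=281589, p(53)=329931, p(54)=386155, p(55)=451276, p(56)=526823, p(57)=614154, p(58)=715220, p(59)=831820, p(60)=966467, p(61)=1121505, p(62)=1300156, p(63)=1505499, p(64)=1741630, p(65)=2012558, p(66)=2323520, p(67)=2679689, p(68)=3087735, p(69)=3554345, p(70)=4087968, p(71)=4697205, p(72)=5392783, p(73)=6185689, p(74)=7089500, p(75)=8118264, p(76)=9289091, p(77)=10619863, p(78)=12132164, p(79)=13848650, p(80)=15796476, p(81)=18004327, p(82)=20506255, p(83)=23338469, p(84)=26543660, p(85)=30167357, p(86)=34262962, p(87)=38887673, p(88)=44108109, p(89)=49995925, p(90)=56634173, p(91)=64112359, p(92)=72533807, p(93)=82010177, p(94)=92669720, p(95)=104651419, p(96)=118114304, p(97)=133230930, p(98)=150198136, p(99)=169229875, p(100)=190569292, p(101)=214481126, p(102)=241265379, p(103)=271248950, p(104)=304801365, p(105)=342325709, p(106)=384276336, p(107)=431149389, p(108)=483502844, p(109)=541946240, p(110)=607163746, p(111)=679903203, p(112)=761002156, p(113)=851376628, p(114)=952050665, p(115)=1064144451, p(116)=1188908248, p(117)=1327710076, p(118)=1482074143, p(119)=1653668665, p(120)=1844349560, p(121)=2056148051, p(122)=2291320912, p(123)=2552338241, p(124)=2841940500, p(125)=3163127352, p(126)=3519222692, p(127)=3913864295, p(128)=4351078600, p(129)=4835271870, p(130)=5371315400, p(131)=5964539504, p(132)=6620830889, p(133)=7346629512, p(134)=8149040695, p(135)=9035836076, p(136)=10015581680, p(137)=11097645016, p(138)=12292341831, p(139)=13610949895, p(140)=15065878135, p(141)=16670689208, p(142)=18440293320, p(143)=20390982757, p(144)=22540654445, p(145)=24908858009, p(146)=27517052599, p(147)=30388671978, p(148)=33549419497, p(149)=37027355200, p(150)=40853235313, p(151)=45060624582, p(152)=49686288421, p(153)=54770336324, p(154)=60356673280, p(155)=66493182097, p(156)=73232243759, p(157)=80630964769, p(158)=88751778802, p(159)=97662728555, p(160)=107438159466, p(161)=118159068427, p(162)=129913904637, p(163)=142798995930, p(164)=156919475295, p(165)=172389800255, p(166)=189334822579, p(167)=207890420102, p(168)=228204732751, p(169)=250438925115, p(170)=274768617130, p(171)=301384802048, p(172)=330495499613, p(173)=362326859895.
Final step: p(174) = p(173) + p(172) - p(169) - p(167) + p(162) + p(159) - p(152) - p(148) + p(139) + p(134) - p(123) - p(117) + p(104) + p(97) - p(82) - p(74) + p(57) + p(48) - p(29) - p(19)
= 362326859895 + 330495499613 - 250438925115 - 207890420102 + 129913904637 + 97662728555 - 49686288421 - 33549419497 + 13610949895 + 8149040695 - 2552338241 - 1327710076 + 304801365 + 133230930 - 20506255 - 7089500 + 614154 + 147273 - 4565 - 490
= 397125074750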